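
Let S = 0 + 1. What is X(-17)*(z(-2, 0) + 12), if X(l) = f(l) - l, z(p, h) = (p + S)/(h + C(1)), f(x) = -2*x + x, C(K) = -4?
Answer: 833/2 ≈ 416.50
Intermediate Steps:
S = 1
f(x) = -x
z(p, h) = (1 + p)/(-4 + h) (z(p, h) = (p + 1)/(h - 4) = (1 + p)/(-4 + h))
X(l) = -2*l (X(l) = -l - l = -2*l)
X(-17)*(z(-2, 0) + 12) = (-2*(-17))*((1 - 2)/(-4 + 0) + 12) = 34*(-1/(-4) + 12) = 34*(-¼*(-1) + 12) = 34*(¼ + 12) = 34*(49/4) = 833/2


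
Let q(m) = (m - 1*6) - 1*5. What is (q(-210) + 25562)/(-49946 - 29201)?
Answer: -25341/79147 ≈ -0.32018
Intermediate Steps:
q(m) = -11 + m (q(m) = (m - 6) - 5 = (-6 + m) - 5 = -11 + m)
(q(-210) + 25562)/(-49946 - 29201) = ((-11 - 210) + 25562)/(-49946 - 29201) = (-221 + 25562)/(-79147) = 25341*(-1/79147) = -25341/79147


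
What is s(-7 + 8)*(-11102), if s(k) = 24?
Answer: -266448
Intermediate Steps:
s(-7 + 8)*(-11102) = 24*(-11102) = -266448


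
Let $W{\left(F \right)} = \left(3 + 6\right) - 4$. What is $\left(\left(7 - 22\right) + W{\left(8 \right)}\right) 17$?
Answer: $-170$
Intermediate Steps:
$W{\left(F \right)} = 5$ ($W{\left(F \right)} = 9 - 4 = 5$)
$\left(\left(7 - 22\right) + W{\left(8 \right)}\right) 17 = \left(\left(7 - 22\right) + 5\right) 17 = \left(-15 + 5\right) 17 = \left(-10\right) 17 = -170$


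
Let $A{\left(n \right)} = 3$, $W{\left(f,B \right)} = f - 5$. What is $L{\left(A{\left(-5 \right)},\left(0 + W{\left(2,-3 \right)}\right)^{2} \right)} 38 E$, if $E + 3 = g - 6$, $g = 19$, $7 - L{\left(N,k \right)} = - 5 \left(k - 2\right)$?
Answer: $15960$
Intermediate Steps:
$W{\left(f,B \right)} = -5 + f$
$L{\left(N,k \right)} = -3 + 5 k$ ($L{\left(N,k \right)} = 7 - - 5 \left(k - 2\right) = 7 - - 5 \left(-2 + k\right) = 7 - \left(10 - 5 k\right) = 7 + \left(-10 + 5 k\right) = -3 + 5 k$)
$E = 10$ ($E = -3 + \left(19 - 6\right) = -3 + 13 = 10$)
$L{\left(A{\left(-5 \right)},\left(0 + W{\left(2,-3 \right)}\right)^{2} \right)} 38 E = \left(-3 + 5 \left(0 + \left(-5 + 2\right)\right)^{2}\right) 38 \cdot 10 = \left(-3 + 5 \left(0 - 3\right)^{2}\right) 38 \cdot 10 = \left(-3 + 5 \left(-3\right)^{2}\right) 38 \cdot 10 = \left(-3 + 5 \cdot 9\right) 38 \cdot 10 = \left(-3 + 45\right) 38 \cdot 10 = 42 \cdot 38 \cdot 10 = 1596 \cdot 10 = 15960$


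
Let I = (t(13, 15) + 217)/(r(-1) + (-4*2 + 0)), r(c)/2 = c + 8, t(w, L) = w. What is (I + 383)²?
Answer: 1597696/9 ≈ 1.7752e+5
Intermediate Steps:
r(c) = 16 + 2*c (r(c) = 2*(c + 8) = 2*(8 + c) = 16 + 2*c)
I = 115/3 (I = (13 + 217)/((16 + 2*(-1)) + (-4*2 + 0)) = 230/((16 - 2) + (-8 + 0)) = 230/(14 - 8) = 230/6 = 230*(⅙) = 115/3 ≈ 38.333)
(I + 383)² = (115/3 + 383)² = (1264/3)² = 1597696/9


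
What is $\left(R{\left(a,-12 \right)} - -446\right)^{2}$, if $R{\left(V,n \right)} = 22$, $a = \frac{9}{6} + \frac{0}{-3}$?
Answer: $219024$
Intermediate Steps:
$a = \frac{3}{2}$ ($a = 9 \cdot \frac{1}{6} + 0 \left(- \frac{1}{3}\right) = \frac{3}{2} + 0 = \frac{3}{2} \approx 1.5$)
$\left(R{\left(a,-12 \right)} - -446\right)^{2} = \left(22 - -446\right)^{2} = \left(22 + 446\right)^{2} = 468^{2} = 219024$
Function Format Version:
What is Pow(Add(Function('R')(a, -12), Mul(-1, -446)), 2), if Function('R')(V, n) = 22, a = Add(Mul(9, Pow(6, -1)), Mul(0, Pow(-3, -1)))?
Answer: 219024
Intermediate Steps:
a = Rational(3, 2) (a = Add(Mul(9, Rational(1, 6)), Mul(0, Rational(-1, 3))) = Add(Rational(3, 2), 0) = Rational(3, 2) ≈ 1.5000)
Pow(Add(Function('R')(a, -12), Mul(-1, -446)), 2) = Pow(Add(22, Mul(-1, -446)), 2) = Pow(Add(22, 446), 2) = Pow(468, 2) = 219024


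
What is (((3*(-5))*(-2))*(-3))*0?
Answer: 0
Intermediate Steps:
(((3*(-5))*(-2))*(-3))*0 = (-15*(-2)*(-3))*0 = (30*(-3))*0 = -90*0 = 0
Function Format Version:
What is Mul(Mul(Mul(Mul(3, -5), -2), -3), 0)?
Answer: 0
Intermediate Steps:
Mul(Mul(Mul(Mul(3, -5), -2), -3), 0) = Mul(Mul(Mul(-15, -2), -3), 0) = Mul(Mul(30, -3), 0) = Mul(-90, 0) = 0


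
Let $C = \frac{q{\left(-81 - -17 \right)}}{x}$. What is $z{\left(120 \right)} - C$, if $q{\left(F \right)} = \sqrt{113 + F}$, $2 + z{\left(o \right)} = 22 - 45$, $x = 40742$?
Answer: $- \frac{1018557}{40742} \approx -25.0$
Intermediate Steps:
$z{\left(o \right)} = -25$ ($z{\left(o \right)} = -2 + \left(22 - 45\right) = -2 - 23 = -25$)
$C = \frac{7}{40742}$ ($C = \frac{\sqrt{113 - 64}}{40742} = \sqrt{113 + \left(-81 + 17\right)} \frac{1}{40742} = \sqrt{113 - 64} \cdot \frac{1}{40742} = \sqrt{49} \cdot \frac{1}{40742} = 7 \cdot \frac{1}{40742} = \frac{7}{40742} \approx 0.00017181$)
$z{\left(120 \right)} - C = -25 - \frac{7}{40742} = - \frac{1018557}{40742}$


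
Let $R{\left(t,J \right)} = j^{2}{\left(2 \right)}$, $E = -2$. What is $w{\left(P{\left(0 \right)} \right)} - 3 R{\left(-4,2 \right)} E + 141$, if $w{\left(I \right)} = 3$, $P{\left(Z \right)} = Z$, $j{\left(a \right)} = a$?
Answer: $213$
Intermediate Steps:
$R{\left(t,J \right)} = 4$ ($R{\left(t,J \right)} = 2^{2} = 4$)
$w{\left(P{\left(0 \right)} \right)} - 3 R{\left(-4,2 \right)} E + 141 = 3 \left(-3\right) 4 \left(-2\right) + 141 = 3 \left(\left(-12\right) \left(-2\right)\right) + 141 = 3 \cdot 24 + 141 = 72 + 141 = 213$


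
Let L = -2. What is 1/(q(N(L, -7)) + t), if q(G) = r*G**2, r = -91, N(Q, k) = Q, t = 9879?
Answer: 1/9515 ≈ 0.00010510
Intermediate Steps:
q(G) = -91*G**2
1/(q(N(L, -7)) + t) = 1/(-91*(-2)**2 + 9879) = 1/(-91*4 + 9879) = 1/(-364 + 9879) = 1/9515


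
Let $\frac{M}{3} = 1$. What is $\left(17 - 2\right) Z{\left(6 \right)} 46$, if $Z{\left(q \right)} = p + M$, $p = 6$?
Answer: $6210$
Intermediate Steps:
$M = 3$ ($M = 3 \cdot 1 = 3$)
$Z{\left(q \right)} = 9$ ($Z{\left(q \right)} = 6 + 3 = 9$)
$\left(17 - 2\right) Z{\left(6 \right)} 46 = \left(17 - 2\right) 9 \cdot 46 = 15 \cdot 9 \cdot 46 = 135 \cdot 46 = 6210$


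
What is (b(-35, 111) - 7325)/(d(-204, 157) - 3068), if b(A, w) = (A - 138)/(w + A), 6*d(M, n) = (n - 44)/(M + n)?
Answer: 78519093/32880982 ≈ 2.3880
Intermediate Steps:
d(M, n) = (-44 + n)/(6*(M + n)) (d(M, n) = ((n - 44)/(M + n))/6 = ((-44 + n)/(M + n))/6 = (-44 + n)/(6*(M + n)))
b(A, w) = (-138 + A)/(A + w)
(b(-35, 111) - 7325)/(d(-204, 157) - 3068) = ((-138 - 35)/(-35 + 111) - 7325)/((-44 + 157)/(6*(-204 + 157)) - 3068) = (-173/76 - 7325)/((1/6)*113/(-47) - 3068) = ((1/76)*(-173) - 7325)/((1/6)*(-1/47)*113 - 3068) = (-173/76 - 7325)/(-113/282 - 3068) = -556873/(76*(-865289/282)) = -556873/76*(-282/865289) = 78519093/32880982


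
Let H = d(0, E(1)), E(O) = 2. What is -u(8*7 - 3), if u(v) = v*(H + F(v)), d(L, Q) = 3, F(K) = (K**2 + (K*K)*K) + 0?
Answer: -8039517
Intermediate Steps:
F(K) = K**2 + K**3 (F(K) = (K**2 + K**2*K) + 0 = (K**2 + K**3) + 0 = K**2 + K**3)
H = 3
u(v) = v*(3 + v**2*(1 + v))
-u(8*7 - 3) = -(8*7 - 3)*(3 + (8*7 - 3)**2*(1 + (8*7 - 3))) = -(56 - 3)*(3 + (56 - 3)**2*(1 + (56 - 3))) = -53*(3 + 53**2*(1 + 53)) = -53*(3 + 2809*54) = -53*(3 + 151686) = -53*151689 = -1*8039517 = -8039517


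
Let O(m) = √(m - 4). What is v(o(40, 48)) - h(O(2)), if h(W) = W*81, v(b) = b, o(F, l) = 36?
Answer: 36 - 81*I*√2 ≈ 36.0 - 114.55*I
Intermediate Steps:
O(m) = √(-4 + m)
h(W) = 81*W
v(o(40, 48)) - h(O(2)) = 36 - 81*√(-4 + 2) = 36 - 81*√(-2) = 36 - 81*I*√2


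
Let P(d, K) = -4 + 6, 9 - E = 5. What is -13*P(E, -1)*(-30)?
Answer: 780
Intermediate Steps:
E = 4 (E = 9 - 1*5 = 9 - 5 = 4)
P(d, K) = 2
-13*P(E, -1)*(-30) = -13*2*(-30) = -26*(-30) = 780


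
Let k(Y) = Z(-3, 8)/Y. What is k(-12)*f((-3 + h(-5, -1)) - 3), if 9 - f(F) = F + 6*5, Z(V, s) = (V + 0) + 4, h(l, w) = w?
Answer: 7/6 ≈ 1.1667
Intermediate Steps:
Z(V, s) = 4 + V (Z(V, s) = V + 4 = 4 + V)
k(Y) = 1/Y (k(Y) = (4 - 3)/Y = 1/Y)
f(F) = -21 - F (f(F) = 9 - (F + 6*5) = 9 - (F + 30) = 9 - (30 + F) = 9 + (-30 - F) = -21 - F)
k(-12)*f((-3 + h(-5, -1)) - 3) = (-21 - ((-3 - 1) - 3))/(-12) = -(-21 - (-4 - 3))/12 = -(-21 - 1*(-7))/12 = -(-21 + 7)/12 = -1/12*(-14) = 7/6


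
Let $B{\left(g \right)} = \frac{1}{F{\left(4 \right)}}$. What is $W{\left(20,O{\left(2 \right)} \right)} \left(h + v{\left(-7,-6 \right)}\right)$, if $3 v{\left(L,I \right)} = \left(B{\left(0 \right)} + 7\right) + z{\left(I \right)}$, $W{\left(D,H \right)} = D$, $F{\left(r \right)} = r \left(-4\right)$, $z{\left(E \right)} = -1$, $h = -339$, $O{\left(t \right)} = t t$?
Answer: $- \frac{80885}{12} \approx -6740.4$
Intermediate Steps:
$O{\left(t \right)} = t^{2}$
$F{\left(r \right)} = - 4 r$
$B{\left(g \right)} = - \frac{1}{16}$ ($B{\left(g \right)} = \frac{1}{\left(-4\right) 4} = \frac{1}{-16} = - \frac{1}{16}$)
$v{\left(L,I \right)} = \frac{95}{48}$ ($v{\left(L,I \right)} = \frac{\left(- \frac{1}{16} + 7\right) - 1}{3} = \frac{\frac{111}{16} - 1}{3} = \frac{1}{3} \cdot \frac{95}{16} = \frac{95}{48}$)
$W{\left(20,O{\left(2 \right)} \right)} \left(h + v{\left(-7,-6 \right)}\right) = 20 \left(-339 + \frac{95}{48}\right) = 20 \left(- \frac{16177}{48}\right) = - \frac{80885}{12}$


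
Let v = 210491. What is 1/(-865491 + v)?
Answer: -1/655000 ≈ -1.5267e-6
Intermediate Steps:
1/(-865491 + v) = 1/(-865491 + 210491) = 1/(-655000) = -1/655000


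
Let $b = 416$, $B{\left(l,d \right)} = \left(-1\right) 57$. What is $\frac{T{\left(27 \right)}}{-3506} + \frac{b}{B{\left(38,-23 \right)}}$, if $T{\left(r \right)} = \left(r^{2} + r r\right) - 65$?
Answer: $- \frac{1537897}{199842} \approx -7.6956$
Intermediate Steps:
$B{\left(l,d \right)} = -57$
$T{\left(r \right)} = -65 + 2 r^{2}$ ($T{\left(r \right)} = \left(r^{2} + r^{2}\right) - 65 = 2 r^{2} - 65 = -65 + 2 r^{2}$)
$\frac{T{\left(27 \right)}}{-3506} + \frac{b}{B{\left(38,-23 \right)}} = \frac{-65 + 2 \cdot 27^{2}}{-3506} + \frac{416}{-57} = \left(-65 + 2 \cdot 729\right) \left(- \frac{1}{3506}\right) + 416 \left(- \frac{1}{57}\right) = \left(-65 + 1458\right) \left(- \frac{1}{3506}\right) - \frac{416}{57} = 1393 \left(- \frac{1}{3506}\right) - \frac{416}{57} = - \frac{1393}{3506} - \frac{416}{57} = - \frac{1537897}{199842}$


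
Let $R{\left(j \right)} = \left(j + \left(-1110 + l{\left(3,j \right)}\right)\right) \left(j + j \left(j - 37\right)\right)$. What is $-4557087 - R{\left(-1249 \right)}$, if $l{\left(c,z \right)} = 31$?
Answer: $3731801433$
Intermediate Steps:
$R{\left(j \right)} = \left(-1079 + j\right) \left(j + j \left(-37 + j\right)\right)$ ($R{\left(j \right)} = \left(j + \left(-1110 + 31\right)\right) \left(j + j \left(j - 37\right)\right) = \left(j - 1079\right) \left(j + j \left(-37 + j\right)\right) = \left(-1079 + j\right) \left(j + j \left(-37 + j\right)\right)$)
$-4557087 - R{\left(-1249 \right)} = -4557087 - - 1249 \left(38844 + \left(-1249\right)^{2} - -1392635\right) = -4557087 - - 1249 \left(38844 + 1560001 + 1392635\right) = -4557087 - \left(-1249\right) 2991480 = -4557087 - -3736358520 = -4557087 + 3736358520 = 3731801433$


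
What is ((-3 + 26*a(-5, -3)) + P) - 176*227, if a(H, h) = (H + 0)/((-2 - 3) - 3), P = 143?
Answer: -159183/4 ≈ -39796.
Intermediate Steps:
a(H, h) = -H/8 (a(H, h) = H/(-5 - 3) = H/(-8) = H*(-⅛) = -H/8)
((-3 + 26*a(-5, -3)) + P) - 176*227 = ((-3 + 26*(-⅛*(-5))) + 143) - 176*227 = ((-3 + 26*(5/8)) + 143) - 39952 = ((-3 + 65/4) + 143) - 39952 = (53/4 + 143) - 39952 = 625/4 - 39952 = -159183/4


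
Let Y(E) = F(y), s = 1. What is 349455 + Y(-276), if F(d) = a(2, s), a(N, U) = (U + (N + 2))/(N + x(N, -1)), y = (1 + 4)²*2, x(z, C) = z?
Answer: 1397825/4 ≈ 3.4946e+5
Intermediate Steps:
y = 50 (y = 5²*2 = 25*2 = 50)
a(N, U) = (2 + N + U)/(2*N) (a(N, U) = (U + (N + 2))/(N + N) = (U + (2 + N))/((2*N)) = (2 + N + U)*(1/(2*N)) = (2 + N + U)/(2*N))
F(d) = 5/4 (F(d) = (½)*(2 + 2 + 1)/2 = (½)*(½)*5 = 5/4)
Y(E) = 5/4
349455 + Y(-276) = 349455 + 5/4 = 1397825/4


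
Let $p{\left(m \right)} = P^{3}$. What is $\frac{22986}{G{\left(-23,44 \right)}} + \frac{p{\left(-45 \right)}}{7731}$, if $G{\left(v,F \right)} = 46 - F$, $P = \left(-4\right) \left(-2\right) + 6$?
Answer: $\frac{88855127}{7731} \approx 11493.0$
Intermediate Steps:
$P = 14$ ($P = 8 + 6 = 14$)
$p{\left(m \right)} = 2744$ ($p{\left(m \right)} = 14^{3} = 2744$)
$\frac{22986}{G{\left(-23,44 \right)}} + \frac{p{\left(-45 \right)}}{7731} = \frac{22986}{46 - 44} + \frac{2744}{7731} = \frac{22986}{46 - 44} + 2744 \cdot \frac{1}{7731} = \frac{22986}{2} + \frac{2744}{7731} = 22986 \cdot \frac{1}{2} + \frac{2744}{7731} = 11493 + \frac{2744}{7731} = \frac{88855127}{7731}$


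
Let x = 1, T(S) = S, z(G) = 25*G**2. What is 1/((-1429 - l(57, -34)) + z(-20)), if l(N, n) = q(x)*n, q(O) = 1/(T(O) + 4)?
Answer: 5/42889 ≈ 0.00011658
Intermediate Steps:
q(O) = 1/(4 + O) (q(O) = 1/(O + 4) = 1/(4 + O))
l(N, n) = n/5 (l(N, n) = n/(4 + 1) = n/5)
1/((-1429 - l(57, -34)) + z(-20)) = 1/((-1429 - (-34)/5) + 25*(-20)**2) = 1/((-1429 - 1*(-34/5)) + 25*400) = 1/((-1429 + 34/5) + 10000) = 1/(-7111/5 + 10000) = 1/(42889/5) = 5/42889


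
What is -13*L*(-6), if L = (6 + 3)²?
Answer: 6318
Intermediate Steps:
L = 81 (L = 9² = 81)
-13*L*(-6) = -13*81*(-6) = -1053*(-6) = 6318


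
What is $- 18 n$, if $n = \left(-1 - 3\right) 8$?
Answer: $576$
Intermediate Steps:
$n = -32$ ($n = \left(-4\right) 8 = -32$)
$- 18 n = \left(-18\right) \left(-32\right) = 576$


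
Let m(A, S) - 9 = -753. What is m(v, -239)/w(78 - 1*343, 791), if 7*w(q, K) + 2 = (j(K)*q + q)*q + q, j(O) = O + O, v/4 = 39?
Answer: -186/3970211 ≈ -4.6849e-5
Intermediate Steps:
v = 156 (v = 4*39 = 156)
m(A, S) = -744 (m(A, S) = 9 - 753 = -744)
j(O) = 2*O
w(q, K) = -2/7 + q/7 + q*(q + 2*K*q)/7 (w(q, K) = -2/7 + (((2*K)*q + q)*q + q)/7 = -2/7 + ((2*K*q + q)*q + q)/7 = -2/7 + ((q + 2*K*q)*q + q)/7 = -2/7 + (q*(q + 2*K*q) + q)/7 = -2/7 + (q + q*(q + 2*K*q))/7 = -2/7 + (q/7 + q*(q + 2*K*q)/7) = -2/7 + q/7 + q*(q + 2*K*q)/7)
m(v, -239)/w(78 - 1*343, 791) = -744/(-2/7 + (78 - 1*343)/7 + (78 - 1*343)²/7 + (2/7)*791*(78 - 1*343)²) = -744/(-2/7 + (78 - 343)/7 + (78 - 343)²/7 + (2/7)*791*(78 - 343)²) = -744/(-2/7 + (⅐)*(-265) + (⅐)*(-265)² + (2/7)*791*(-265)²) = -744/(-2/7 - 265/7 + (⅐)*70225 + (2/7)*791*70225) = -744/(-2/7 - 265/7 + 70225/7 + 15870850) = -744/15880844 = -744*1/15880844 = -186/3970211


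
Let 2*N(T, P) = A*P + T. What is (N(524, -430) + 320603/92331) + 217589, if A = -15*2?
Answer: 20710256234/92331 ≈ 2.2430e+5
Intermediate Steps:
A = -30
N(T, P) = T/2 - 15*P (N(T, P) = (-30*P + T)/2 = (T - 30*P)/2 = T/2 - 15*P)
(N(524, -430) + 320603/92331) + 217589 = (((½)*524 - 15*(-430)) + 320603/92331) + 217589 = ((262 + 6450) + 320603*(1/92331)) + 217589 = (6712 + 320603/92331) + 217589 = 620046275/92331 + 217589 = 20710256234/92331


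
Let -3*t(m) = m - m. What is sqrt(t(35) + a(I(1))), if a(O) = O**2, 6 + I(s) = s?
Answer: 5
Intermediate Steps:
I(s) = -6 + s
t(m) = 0 (t(m) = -(m - m)/3 = -1/3*0 = 0)
sqrt(t(35) + a(I(1))) = sqrt(0 + (-6 + 1)**2) = sqrt(0 + (-5)**2) = sqrt(0 + 25) = sqrt(25) = 5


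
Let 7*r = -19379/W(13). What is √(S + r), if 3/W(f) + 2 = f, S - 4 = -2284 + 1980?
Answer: I*√4608849/21 ≈ 102.23*I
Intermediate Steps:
S = -300 (S = 4 + (-2284 + 1980) = 4 - 304 = -300)
W(f) = 3/(-2 + f)
r = -213169/21 (r = (-19379/(3/(-2 + 13)))/7 = (-19379/(3/11))/7 = (-19379/(3*(1/11)))/7 = (-19379/3/11)/7 = (-19379*11/3)/7 = (⅐)*(-213169/3) = -213169/21 ≈ -10151.)
√(S + r) = √(-300 - 213169/21) = √(-219469/21) = I*√4608849/21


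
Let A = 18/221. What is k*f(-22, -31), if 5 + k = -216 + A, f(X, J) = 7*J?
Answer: 10594591/221 ≈ 47939.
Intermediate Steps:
A = 18/221 (A = 18*(1/221) = 18/221 ≈ 0.081448)
k = -48823/221 (k = -5 + (-216 + 18/221) = -5 - 47718/221 = -48823/221 ≈ -220.92)
k*f(-22, -31) = -341761*(-31)/221 = -48823/221*(-217) = 10594591/221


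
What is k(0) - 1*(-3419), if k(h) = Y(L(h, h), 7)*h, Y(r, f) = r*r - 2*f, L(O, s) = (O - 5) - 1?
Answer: 3419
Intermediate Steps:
L(O, s) = -6 + O (L(O, s) = (-5 + O) - 1 = -6 + O)
Y(r, f) = r² - 2*f
k(h) = h*(-14 + (-6 + h)²) (k(h) = ((-6 + h)² - 2*7)*h = ((-6 + h)² - 14)*h = (-14 + (-6 + h)²)*h = h*(-14 + (-6 + h)²))
k(0) - 1*(-3419) = 0*(-14 + (-6 + 0)²) - 1*(-3419) = 0*(-14 + (-6)²) + 3419 = 0*(-14 + 36) + 3419 = 0*22 + 3419 = 0 + 3419 = 3419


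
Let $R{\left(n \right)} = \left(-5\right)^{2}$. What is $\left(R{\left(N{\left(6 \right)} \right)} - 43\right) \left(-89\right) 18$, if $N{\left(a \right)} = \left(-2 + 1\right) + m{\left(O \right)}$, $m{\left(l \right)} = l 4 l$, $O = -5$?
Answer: $28836$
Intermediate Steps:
$m{\left(l \right)} = 4 l^{2}$ ($m{\left(l \right)} = 4 l l = 4 l^{2}$)
$N{\left(a \right)} = 99$ ($N{\left(a \right)} = \left(-2 + 1\right) + 4 \left(-5\right)^{2} = -1 + 4 \cdot 25 = -1 + 100 = 99$)
$R{\left(n \right)} = 25$
$\left(R{\left(N{\left(6 \right)} \right)} - 43\right) \left(-89\right) 18 = \left(25 - 43\right) \left(-89\right) 18 = \left(-18\right) \left(-89\right) 18 = 1602 \cdot 18 = 28836$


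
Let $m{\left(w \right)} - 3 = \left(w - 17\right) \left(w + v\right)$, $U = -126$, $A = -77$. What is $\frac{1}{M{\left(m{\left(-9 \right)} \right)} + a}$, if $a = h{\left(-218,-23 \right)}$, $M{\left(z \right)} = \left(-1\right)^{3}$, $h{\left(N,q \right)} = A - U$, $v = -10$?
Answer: $\frac{1}{48} \approx 0.020833$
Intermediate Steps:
$m{\left(w \right)} = 3 + \left(-17 + w\right) \left(-10 + w\right)$ ($m{\left(w \right)} = 3 + \left(w - 17\right) \left(w - 10\right) = 3 + \left(-17 + w\right) \left(-10 + w\right)$)
$h{\left(N,q \right)} = 49$ ($h{\left(N,q \right)} = -77 - -126 = -77 + 126 = 49$)
$M{\left(z \right)} = -1$
$a = 49$
$\frac{1}{M{\left(m{\left(-9 \right)} \right)} + a} = \frac{1}{-1 + 49} = \frac{1}{48}$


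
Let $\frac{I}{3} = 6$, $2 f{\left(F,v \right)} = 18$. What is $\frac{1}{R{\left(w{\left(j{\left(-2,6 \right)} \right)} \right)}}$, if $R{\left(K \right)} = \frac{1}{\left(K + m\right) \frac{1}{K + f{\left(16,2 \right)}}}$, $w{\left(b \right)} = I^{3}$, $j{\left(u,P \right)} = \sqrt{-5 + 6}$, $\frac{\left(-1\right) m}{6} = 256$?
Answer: $\frac{1432}{1947} \approx 0.73549$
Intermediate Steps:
$m = -1536$ ($m = \left(-6\right) 256 = -1536$)
$f{\left(F,v \right)} = 9$ ($f{\left(F,v \right)} = \frac{1}{2} \cdot 18 = 9$)
$I = 18$ ($I = 3 \cdot 6 = 18$)
$j{\left(u,P \right)} = 1$ ($j{\left(u,P \right)} = \sqrt{1} = 1$)
$w{\left(b \right)} = 5832$ ($w{\left(b \right)} = 18^{3} = 5832$)
$R{\left(K \right)} = \frac{9 + K}{-1536 + K}$ ($R{\left(K \right)} = \frac{1}{\left(K - 1536\right) \frac{1}{K + 9}} = \frac{1}{\left(-1536 + K\right) \frac{1}{9 + K}} = \frac{1}{\frac{1}{9 + K} \left(-1536 + K\right)} = \frac{9 + K}{-1536 + K}$)
$\frac{1}{R{\left(w{\left(j{\left(-2,6 \right)} \right)} \right)}} = \frac{1}{\frac{1}{-1536 + 5832} \left(9 + 5832\right)} = \frac{1}{\frac{1}{4296} \cdot 5841} = \frac{1}{\frac{1947}{1432}} = \frac{1432}{1947}$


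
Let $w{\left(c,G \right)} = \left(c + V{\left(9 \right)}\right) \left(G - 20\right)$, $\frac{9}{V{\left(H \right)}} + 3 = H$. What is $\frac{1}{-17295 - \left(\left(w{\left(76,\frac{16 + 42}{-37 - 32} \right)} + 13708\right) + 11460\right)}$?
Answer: $- \frac{69}{2818502} \approx -2.4481 \cdot 10^{-5}$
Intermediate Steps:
$V{\left(H \right)} = \frac{9}{-3 + H}$
$w{\left(c,G \right)} = \left(-20 + G\right) \left(\frac{3}{2} + c\right)$ ($w{\left(c,G \right)} = \left(c + \frac{9}{-3 + 9}\right) \left(G - 20\right) = \left(c + \frac{9}{6}\right) \left(-20 + G\right) = \left(c + 9 \cdot \frac{1}{6}\right) \left(-20 + G\right) = \left(c + \frac{3}{2}\right) \left(-20 + G\right) = \left(\frac{3}{2} + c\right) \left(-20 + G\right) = \left(-20 + G\right) \left(\frac{3}{2} + c\right)$)
$\frac{1}{-17295 - \left(\left(w{\left(76,\frac{16 + 42}{-37 - 32} \right)} + 13708\right) + 11460\right)} = \frac{1}{-17295 - \left(\left(\left(-30 - 1520 + \frac{3 \frac{16 + 42}{-37 - 32}}{2} + \frac{16 + 42}{-37 - 32} \cdot 76\right) + 13708\right) + 11460\right)} = \frac{1}{-17295 - \left(\left(\left(-30 - 1520 + \frac{3 \frac{58}{-69}}{2} + \frac{58}{-69} \cdot 76\right) + 13708\right) + 11460\right)} = \frac{1}{-17295 - \left(\left(\left(-30 - 1520 + \frac{3 \cdot 58 \left(- \frac{1}{69}\right)}{2} + 58 \left(- \frac{1}{69}\right) 76\right) + 13708\right) + 11460\right)} = \frac{1}{-17295 - \left(\left(\left(-30 - 1520 + \frac{3}{2} \left(- \frac{58}{69}\right) - \frac{4408}{69}\right) + 13708\right) + 11460\right)} = \frac{1}{-17295 - \left(\left(\left(-30 - 1520 - \frac{29}{23} - \frac{4408}{69}\right) + 13708\right) + 11460\right)} = \frac{1}{-17295 - \left(\left(- \frac{111445}{69} + 13708\right) + 11460\right)} = \frac{1}{-17295 - \left(\frac{834407}{69} + 11460\right)} = \frac{1}{-17295 - \frac{1625147}{69}} = \frac{1}{- \frac{2818502}{69}} = - \frac{69}{2818502}$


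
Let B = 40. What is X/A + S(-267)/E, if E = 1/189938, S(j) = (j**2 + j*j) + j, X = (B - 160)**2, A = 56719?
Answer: 1533129697992642/56719 ≈ 2.7030e+10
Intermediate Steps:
X = 14400 (X = (40 - 160)**2 = (-120)**2 = 14400)
S(j) = j + 2*j**2 (S(j) = (j**2 + j**2) + j = 2*j**2 + j = j + 2*j**2)
E = 1/189938 ≈ 5.2649e-6
X/A + S(-267)/E = 14400/56719 + (-267*(1 + 2*(-267)))/(1/189938) = 14400*(1/56719) - 267*(1 - 534)*189938 = 14400/56719 - 267*(-533)*189938 = 14400/56719 + 142311*189938 = 14400/56719 + 27030266718 = 1533129697992642/56719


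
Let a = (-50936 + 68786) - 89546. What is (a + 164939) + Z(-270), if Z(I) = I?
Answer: 92973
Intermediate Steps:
a = -71696 (a = 17850 - 89546 = -71696)
(a + 164939) + Z(-270) = (-71696 + 164939) - 270 = 93243 - 270 = 92973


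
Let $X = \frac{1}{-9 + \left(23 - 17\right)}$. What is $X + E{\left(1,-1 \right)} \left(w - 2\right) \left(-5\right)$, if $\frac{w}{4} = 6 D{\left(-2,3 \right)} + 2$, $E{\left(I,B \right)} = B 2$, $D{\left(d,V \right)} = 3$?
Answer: $\frac{2339}{3} \approx 779.67$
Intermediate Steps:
$E{\left(I,B \right)} = 2 B$
$w = 80$ ($w = 4 \left(6 \cdot 3 + 2\right) = 4 \left(18 + 2\right) = 4 \cdot 20 = 80$)
$X = - \frac{1}{3}$ ($X = \frac{1}{-9 + \left(23 - 17\right)} = \frac{1}{-9 + 6} = \frac{1}{-3} = - \frac{1}{3} \approx -0.33333$)
$X + E{\left(1,-1 \right)} \left(w - 2\right) \left(-5\right) = - \frac{1}{3} + 2 \left(-1\right) \left(80 - 2\right) \left(-5\right) = - \frac{1}{3} + \left(-2\right) 78 \left(-5\right) = - \frac{1}{3} - -780 = - \frac{1}{3} + 780 = \frac{2339}{3}$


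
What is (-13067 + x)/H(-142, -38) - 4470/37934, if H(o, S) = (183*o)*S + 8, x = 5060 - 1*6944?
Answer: -2490584477/18729457292 ≈ -0.13298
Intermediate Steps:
x = -1884 (x = 5060 - 6944 = -1884)
H(o, S) = 8 + 183*S*o (H(o, S) = 183*S*o + 8 = 8 + 183*S*o)
(-13067 + x)/H(-142, -38) - 4470/37934 = (-13067 - 1884)/(8 + 183*(-38)*(-142)) - 4470/37934 = -14951/(8 + 987468) - 4470*1/37934 = -14951/987476 - 2235/18967 = -2490584477/18729457292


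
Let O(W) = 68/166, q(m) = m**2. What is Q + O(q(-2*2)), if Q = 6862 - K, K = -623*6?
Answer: 879834/83 ≈ 10600.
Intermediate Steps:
K = -3738
O(W) = 34/83 (O(W) = 68*(1/166) = 34/83)
Q = 10600 (Q = 6862 - 1*(-3738) = 6862 + 3738 = 10600)
Q + O(q(-2*2)) = 10600 + 34/83 = 879834/83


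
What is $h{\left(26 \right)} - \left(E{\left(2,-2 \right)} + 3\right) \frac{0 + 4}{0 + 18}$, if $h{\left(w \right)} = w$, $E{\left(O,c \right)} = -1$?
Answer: $\frac{230}{9} \approx 25.556$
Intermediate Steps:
$h{\left(26 \right)} - \left(E{\left(2,-2 \right)} + 3\right) \frac{0 + 4}{0 + 18} = 26 - \left(-1 + 3\right) \frac{0 + 4}{0 + 18} = 26 - 2 \cdot \frac{4}{18} = 26 - 2 \cdot 4 \cdot \frac{1}{18} = 26 - 2 \cdot \frac{2}{9} = 26 - \frac{4}{9} = \frac{230}{9}$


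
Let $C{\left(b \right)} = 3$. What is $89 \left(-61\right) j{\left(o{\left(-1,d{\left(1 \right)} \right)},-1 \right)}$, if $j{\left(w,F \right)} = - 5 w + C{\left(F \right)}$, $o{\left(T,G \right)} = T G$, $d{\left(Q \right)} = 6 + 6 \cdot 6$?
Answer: $-1156377$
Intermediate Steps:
$d{\left(Q \right)} = 42$ ($d{\left(Q \right)} = 6 + 36 = 42$)
$o{\left(T,G \right)} = G T$
$j{\left(w,F \right)} = 3 - 5 w$ ($j{\left(w,F \right)} = - 5 w + 3 = 3 - 5 w$)
$89 \left(-61\right) j{\left(o{\left(-1,d{\left(1 \right)} \right)},-1 \right)} = 89 \left(-61\right) \left(3 - 5 \cdot 42 \left(-1\right)\right) = - 5429 \left(3 - -210\right) = - 5429 \left(3 + 210\right) = \left(-5429\right) 213 = -1156377$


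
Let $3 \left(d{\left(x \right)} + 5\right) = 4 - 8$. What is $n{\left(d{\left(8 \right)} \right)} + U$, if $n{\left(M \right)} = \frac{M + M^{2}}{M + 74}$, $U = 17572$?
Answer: $\frac{10701652}{609} \approx 17573.0$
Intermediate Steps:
$d{\left(x \right)} = - \frac{19}{3}$ ($d{\left(x \right)} = -5 + \frac{4 - 8}{3} = -5 + \frac{1}{3} \left(-4\right) = -5 - \frac{4}{3} = - \frac{19}{3}$)
$n{\left(M \right)} = \frac{M + M^{2}}{74 + M}$
$n{\left(d{\left(8 \right)} \right)} + U = - \frac{19 \left(1 - \frac{19}{3}\right)}{3 \left(74 - \frac{19}{3}\right)} + 17572 = \left(- \frac{19}{3}\right) \frac{1}{\frac{203}{3}} \left(- \frac{16}{3}\right) + 17572 = \left(- \frac{19}{3}\right) \frac{3}{203} \left(- \frac{16}{3}\right) + 17572 = \frac{304}{609} + 17572 = \frac{10701652}{609}$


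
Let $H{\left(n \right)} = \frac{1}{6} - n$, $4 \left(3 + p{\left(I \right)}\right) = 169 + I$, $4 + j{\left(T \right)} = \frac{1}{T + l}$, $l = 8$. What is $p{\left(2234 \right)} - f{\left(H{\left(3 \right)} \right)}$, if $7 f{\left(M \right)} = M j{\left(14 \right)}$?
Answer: $\frac{91807}{154} \approx 596.15$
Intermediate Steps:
$j{\left(T \right)} = -4 + \frac{1}{8 + T}$ ($j{\left(T \right)} = -4 + \frac{1}{T + 8} = -4 + \frac{1}{8 + T}$)
$p{\left(I \right)} = \frac{157}{4} + \frac{I}{4}$ ($p{\left(I \right)} = -3 + \frac{169 + I}{4} = -3 + \left(\frac{169}{4} + \frac{I}{4}\right) = \frac{157}{4} + \frac{I}{4}$)
$H{\left(n \right)} = \frac{1}{6} - n$
$f{\left(M \right)} = - \frac{87 M}{154}$ ($f{\left(M \right)} = \frac{M \frac{-31 - 56}{8 + 14}}{7} = \frac{M \frac{-31 - 56}{22}}{7} = \frac{M \frac{1}{22} \left(-87\right)}{7} = \frac{M \left(- \frac{87}{22}\right)}{7} = \frac{\left(- \frac{87}{22}\right) M}{7} = - \frac{87 M}{154}$)
$p{\left(2234 \right)} - f{\left(H{\left(3 \right)} \right)} = \left(\frac{157}{4} + \frac{1}{4} \cdot 2234\right) - - \frac{87 \left(\frac{1}{6} - 3\right)}{154} = \left(\frac{157}{4} + \frac{1117}{2}\right) - - \frac{87 \left(\frac{1}{6} - 3\right)}{154} = \frac{2391}{4} - \left(- \frac{87}{154}\right) \left(- \frac{17}{6}\right) = \frac{2391}{4} - \frac{493}{308} = \frac{91807}{154}$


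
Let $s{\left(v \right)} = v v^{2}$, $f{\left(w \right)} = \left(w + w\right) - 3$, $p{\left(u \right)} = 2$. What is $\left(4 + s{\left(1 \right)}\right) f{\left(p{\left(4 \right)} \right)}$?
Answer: $5$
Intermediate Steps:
$f{\left(w \right)} = -3 + 2 w$ ($f{\left(w \right)} = 2 w - 3 = -3 + 2 w$)
$s{\left(v \right)} = v^{3}$
$\left(4 + s{\left(1 \right)}\right) f{\left(p{\left(4 \right)} \right)} = \left(4 + 1^{3}\right) \left(-3 + 2 \cdot 2\right) = \left(4 + 1\right) \left(-3 + 4\right) = 5 \cdot 1 = 5$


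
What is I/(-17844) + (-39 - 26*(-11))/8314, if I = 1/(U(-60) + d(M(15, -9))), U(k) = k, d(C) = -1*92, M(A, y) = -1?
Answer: 334971725/11274981216 ≈ 0.029709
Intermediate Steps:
d(C) = -92
I = -1/152 (I = 1/(-60 - 92) = 1/(-152) = -1/152 ≈ -0.0065789)
I/(-17844) + (-39 - 26*(-11))/8314 = -1/152/(-17844) + (-39 - 26*(-11))/8314 = -1/152*(-1/17844) + (-39 + 286)*(1/8314) = 1/2712288 + 247*(1/8314) = 1/2712288 + 247/8314 = 334971725/11274981216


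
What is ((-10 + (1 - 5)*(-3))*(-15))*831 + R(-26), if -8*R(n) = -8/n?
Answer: -648181/26 ≈ -24930.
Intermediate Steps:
R(n) = 1/n (R(n) = -(-1)/n = 1/n)
((-10 + (1 - 5)*(-3))*(-15))*831 + R(-26) = ((-10 + (1 - 5)*(-3))*(-15))*831 + 1/(-26) = ((-10 - 4*(-3))*(-15))*831 - 1/26 = ((-10 + 12)*(-15))*831 - 1/26 = (2*(-15))*831 - 1/26 = -30*831 - 1/26 = -24930 - 1/26 = -648181/26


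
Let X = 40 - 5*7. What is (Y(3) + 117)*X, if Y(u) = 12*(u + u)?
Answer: 945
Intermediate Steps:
Y(u) = 24*u (Y(u) = 12*(2*u) = 24*u)
X = 5 (X = 40 - 1*35 = 40 - 35 = 5)
(Y(3) + 117)*X = (24*3 + 117)*5 = (72 + 117)*5 = 189*5 = 945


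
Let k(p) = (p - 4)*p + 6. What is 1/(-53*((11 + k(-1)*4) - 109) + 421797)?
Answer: 1/424659 ≈ 2.3548e-6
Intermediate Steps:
k(p) = 6 + p*(-4 + p) (k(p) = (-4 + p)*p + 6 = p*(-4 + p) + 6 = 6 + p*(-4 + p))
1/(-53*((11 + k(-1)*4) - 109) + 421797) = 1/(-53*((11 + (6 + (-1)² - 4*(-1))*4) - 109) + 421797) = 1/(-53*((11 + (6 + 1 + 4)*4) - 109) + 421797) = 1/(-53*((11 + 11*4) - 109) + 421797) = 1/(-53*((11 + 44) - 109) + 421797) = 1/(-53*(55 - 109) + 421797) = 1/(-53*(-54) + 421797) = 1/(2862 + 421797) = 1/424659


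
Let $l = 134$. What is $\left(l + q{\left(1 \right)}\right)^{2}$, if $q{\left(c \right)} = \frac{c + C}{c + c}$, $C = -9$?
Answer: $16900$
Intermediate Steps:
$q{\left(c \right)} = \frac{-9 + c}{2 c}$ ($q{\left(c \right)} = \frac{c - 9}{c + c} = \frac{-9 + c}{2 c}$)
$\left(l + q{\left(1 \right)}\right)^{2} = \left(134 + \frac{-9 + 1}{2 \cdot 1}\right)^{2} = \left(134 + \frac{1}{2} \cdot 1 \left(-8\right)\right)^{2} = \left(134 - 4\right)^{2} = 130^{2} = 16900$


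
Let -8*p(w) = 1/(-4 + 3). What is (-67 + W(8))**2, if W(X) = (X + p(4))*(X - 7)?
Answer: 221841/64 ≈ 3466.3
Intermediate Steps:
p(w) = 1/8 (p(w) = -1/(8*(-4 + 3)) = -1/8/(-1) = -1/8*(-1) = 1/8)
W(X) = (-7 + X)*(1/8 + X) (W(X) = (X + 1/8)*(X - 7) = (1/8 + X)*(-7 + X) = (-7 + X)*(1/8 + X))
(-67 + W(8))**2 = (-67 + (-7/8 + 8**2 - 55/8*8))**2 = (-67 + (-7/8 + 64 - 55))**2 = (-67 + 65/8)**2 = (-471/8)**2 = 221841/64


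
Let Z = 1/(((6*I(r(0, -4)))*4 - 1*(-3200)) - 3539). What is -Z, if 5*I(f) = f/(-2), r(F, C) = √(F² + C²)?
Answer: 5/1743 ≈ 0.0028686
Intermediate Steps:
r(F, C) = √(C² + F²)
I(f) = -f/10 (I(f) = (f/(-2))/5 = (f*(-½))/5 = (-f/2)/5 = -f/10)
Z = -5/1743 (Z = 1/(((6*(-√((-4)² + 0²)/10))*4 - 1*(-3200)) - 3539) = 1/(((6*(-√(16 + 0)/10))*4 + 3200) - 3539) = 1/(((6*(-√16/10))*4 + 3200) - 3539) = 1/(((6*(-⅒*4))*4 + 3200) - 3539) = 1/(((6*(-⅖))*4 + 3200) - 3539) = 1/((-12/5*4 + 3200) - 3539) = 1/((-48/5 + 3200) - 3539) = 1/(15952/5 - 3539) = 1/(-1743/5) = -5/1743 ≈ -0.0028686)
-Z = -1*(-5/1743) = 5/1743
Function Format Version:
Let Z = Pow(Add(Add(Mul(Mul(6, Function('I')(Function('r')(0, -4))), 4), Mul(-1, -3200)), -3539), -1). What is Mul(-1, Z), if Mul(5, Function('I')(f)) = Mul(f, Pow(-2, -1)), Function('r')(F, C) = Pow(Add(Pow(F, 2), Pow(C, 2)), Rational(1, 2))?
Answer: Rational(5, 1743) ≈ 0.0028686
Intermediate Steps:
Function('r')(F, C) = Pow(Add(Pow(C, 2), Pow(F, 2)), Rational(1, 2))
Function('I')(f) = Mul(Rational(-1, 10), f) (Function('I')(f) = Mul(Rational(1, 5), Mul(f, Pow(-2, -1))) = Mul(Rational(1, 5), Mul(f, Rational(-1, 2))) = Mul(Rational(1, 5), Mul(Rational(-1, 2), f)) = Mul(Rational(-1, 10), f))
Z = Rational(-5, 1743) (Z = Pow(Add(Add(Mul(Mul(6, Mul(Rational(-1, 10), Pow(Add(Pow(-4, 2), Pow(0, 2)), Rational(1, 2)))), 4), Mul(-1, -3200)), -3539), -1) = Pow(Add(Add(Mul(Mul(6, Mul(Rational(-1, 10), Pow(Add(16, 0), Rational(1, 2)))), 4), 3200), -3539), -1) = Pow(Add(Add(Mul(Mul(6, Mul(Rational(-1, 10), Pow(16, Rational(1, 2)))), 4), 3200), -3539), -1) = Pow(Add(Add(Mul(Mul(6, Mul(Rational(-1, 10), 4)), 4), 3200), -3539), -1) = Pow(Add(Add(Mul(Mul(6, Rational(-2, 5)), 4), 3200), -3539), -1) = Pow(Add(Add(Mul(Rational(-12, 5), 4), 3200), -3539), -1) = Pow(Add(Add(Rational(-48, 5), 3200), -3539), -1) = Pow(Add(Rational(15952, 5), -3539), -1) = Pow(Rational(-1743, 5), -1) = Rational(-5, 1743) ≈ -0.0028686)
Mul(-1, Z) = Mul(-1, Rational(-5, 1743)) = Rational(5, 1743)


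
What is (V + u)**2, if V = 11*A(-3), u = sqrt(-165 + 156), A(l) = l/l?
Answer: 112 + 66*I ≈ 112.0 + 66.0*I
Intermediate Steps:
A(l) = 1
u = 3*I (u = sqrt(-9) = 3*I ≈ 3.0*I)
V = 11 (V = 11*1 = 11)
(V + u)**2 = (11 + 3*I)**2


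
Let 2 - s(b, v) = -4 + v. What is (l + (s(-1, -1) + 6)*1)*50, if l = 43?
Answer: 2800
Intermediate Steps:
s(b, v) = 6 - v (s(b, v) = 2 - (-4 + v) = 2 + (4 - v) = 6 - v)
(l + (s(-1, -1) + 6)*1)*50 = (43 + ((6 - 1*(-1)) + 6)*1)*50 = (43 + ((6 + 1) + 6)*1)*50 = (43 + (7 + 6)*1)*50 = (43 + 13*1)*50 = (43 + 13)*50 = 56*50 = 2800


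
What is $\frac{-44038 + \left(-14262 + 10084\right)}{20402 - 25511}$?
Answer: $\frac{16072}{1703} \approx 9.4375$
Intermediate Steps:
$\frac{-44038 + \left(-14262 + 10084\right)}{20402 - 25511} = \frac{-44038 - 4178}{-5109} = \left(-48216\right) \left(- \frac{1}{5109}\right) = \frac{16072}{1703}$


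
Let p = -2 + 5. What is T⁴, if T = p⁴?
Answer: 43046721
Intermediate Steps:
p = 3
T = 81 (T = 3⁴ = 81)
T⁴ = 81⁴ = 43046721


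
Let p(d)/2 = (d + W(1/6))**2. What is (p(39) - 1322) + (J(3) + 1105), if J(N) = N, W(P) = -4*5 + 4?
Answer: 844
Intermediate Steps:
W(P) = -16 (W(P) = -20 + 4 = -16)
p(d) = 2*(-16 + d)**2 (p(d) = 2*(d - 16)**2 = 2*(-16 + d)**2)
(p(39) - 1322) + (J(3) + 1105) = (2*(-16 + 39)**2 - 1322) + (3 + 1105) = (2*23**2 - 1322) + 1108 = (2*529 - 1322) + 1108 = (1058 - 1322) + 1108 = -264 + 1108 = 844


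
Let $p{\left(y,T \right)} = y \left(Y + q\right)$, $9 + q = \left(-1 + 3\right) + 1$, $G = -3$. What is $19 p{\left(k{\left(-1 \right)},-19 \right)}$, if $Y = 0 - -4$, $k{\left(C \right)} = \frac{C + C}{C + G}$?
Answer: $-19$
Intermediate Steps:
$q = -6$ ($q = -9 + \left(\left(-1 + 3\right) + 1\right) = -9 + \left(2 + 1\right) = -9 + 3 = -6$)
$k{\left(C \right)} = \frac{2 C}{-3 + C}$ ($k{\left(C \right)} = \frac{C + C}{C - 3} = \frac{2 C}{-3 + C}$)
$Y = 4$ ($Y = 0 + 4 = 4$)
$p{\left(y,T \right)} = - 2 y$ ($p{\left(y,T \right)} = y \left(4 - 6\right) = y \left(-2\right) = - 2 y$)
$19 p{\left(k{\left(-1 \right)},-19 \right)} = 19 \left(- 2 \cdot 2 \left(-1\right) \frac{1}{-3 - 1}\right) = 19 \left(- 2 \cdot 2 \left(-1\right) \frac{1}{-4}\right) = 19 \left(- 2 \cdot 2 \left(-1\right) \left(- \frac{1}{4}\right)\right) = 19 \left(\left(-2\right) \frac{1}{2}\right) = 19 \left(-1\right) = -19$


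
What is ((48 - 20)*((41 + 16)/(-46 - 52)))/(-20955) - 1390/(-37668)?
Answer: 34697717/920888430 ≈ 0.037679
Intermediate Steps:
((48 - 20)*((41 + 16)/(-46 - 52)))/(-20955) - 1390/(-37668) = (28*(57/(-98)))*(-1/20955) - 1390*(-1/37668) = (28*(57*(-1/98)))*(-1/20955) + 695/18834 = (28*(-57/98))*(-1/20955) + 695/18834 = -114/7*(-1/20955) + 695/18834 = 38/48895 + 695/18834 = 34697717/920888430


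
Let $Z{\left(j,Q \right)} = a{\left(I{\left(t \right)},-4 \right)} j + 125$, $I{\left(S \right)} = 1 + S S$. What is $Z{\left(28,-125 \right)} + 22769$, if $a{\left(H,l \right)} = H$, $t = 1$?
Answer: $22950$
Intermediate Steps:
$I{\left(S \right)} = 1 + S^{2}$
$Z{\left(j,Q \right)} = 125 + 2 j$ ($Z{\left(j,Q \right)} = \left(1 + 1^{2}\right) j + 125 = \left(1 + 1\right) j + 125 = 2 j + 125 = 125 + 2 j$)
$Z{\left(28,-125 \right)} + 22769 = \left(125 + 2 \cdot 28\right) + 22769 = \left(125 + 56\right) + 22769 = 181 + 22769 = 22950$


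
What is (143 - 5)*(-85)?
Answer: -11730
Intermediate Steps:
(143 - 5)*(-85) = 138*(-85) = -11730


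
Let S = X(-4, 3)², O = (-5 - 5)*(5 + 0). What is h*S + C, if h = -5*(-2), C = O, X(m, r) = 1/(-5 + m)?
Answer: -4040/81 ≈ -49.877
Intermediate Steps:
O = -50 (O = -10*5 = -50)
C = -50
h = 10
S = 1/81 (S = (1/(-5 - 4))² = (1/(-9))² = (-⅑)² = 1/81 ≈ 0.012346)
h*S + C = 10*(1/81) - 50 = 10/81 - 50 = -4040/81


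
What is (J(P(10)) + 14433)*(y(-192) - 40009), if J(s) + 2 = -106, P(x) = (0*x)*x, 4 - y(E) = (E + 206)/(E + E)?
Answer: -36676550575/64 ≈ -5.7307e+8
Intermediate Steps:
y(E) = 4 - (206 + E)/(2*E) (y(E) = 4 - (E + 206)/(E + E) = 4 - (206 + E)/(2*E))
P(x) = 0 (P(x) = 0*x = 0)
J(s) = -108 (J(s) = -2 - 106 = -108)
(J(P(10)) + 14433)*(y(-192) - 40009) = (-108 + 14433)*((7/2 - 103/(-192)) - 40009) = 14325*((7/2 - 103*(-1/192)) - 40009) = 14325*((7/2 + 103/192) - 40009) = 14325*(775/192 - 40009) = 14325*(-7680953/192) = -36676550575/64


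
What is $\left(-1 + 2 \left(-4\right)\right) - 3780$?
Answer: $-3789$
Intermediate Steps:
$\left(-1 + 2 \left(-4\right)\right) - 3780 = \left(-1 - 8\right) - 3780 = -9 - 3780 = -3789$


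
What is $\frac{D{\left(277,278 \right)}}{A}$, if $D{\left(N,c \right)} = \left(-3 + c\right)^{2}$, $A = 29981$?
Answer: $\frac{75625}{29981} \approx 2.5224$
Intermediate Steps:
$\frac{D{\left(277,278 \right)}}{A} = \frac{\left(-3 + 278\right)^{2}}{29981} = 275^{2} \cdot \frac{1}{29981} = 75625 \cdot \frac{1}{29981} = \frac{75625}{29981}$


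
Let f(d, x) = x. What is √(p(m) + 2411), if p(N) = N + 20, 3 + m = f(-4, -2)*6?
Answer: 4*√151 ≈ 49.153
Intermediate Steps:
m = -15 (m = -3 - 2*6 = -3 - 12 = -15)
p(N) = 20 + N
√(p(m) + 2411) = √((20 - 15) + 2411) = √(5 + 2411) = √2416 = 4*√151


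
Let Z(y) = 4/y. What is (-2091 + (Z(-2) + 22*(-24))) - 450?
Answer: -3071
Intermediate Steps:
(-2091 + (Z(-2) + 22*(-24))) - 450 = (-2091 + (4/(-2) + 22*(-24))) - 450 = (-2091 + (4*(-½) - 528)) - 450 = (-2091 + (-2 - 528)) - 450 = (-2091 - 530) - 450 = -2621 - 450 = -3071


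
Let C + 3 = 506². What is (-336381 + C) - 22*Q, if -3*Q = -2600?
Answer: -298244/3 ≈ -99415.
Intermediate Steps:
Q = 2600/3 (Q = -⅓*(-2600) = 2600/3 ≈ 866.67)
C = 256033 (C = -3 + 506² = -3 + 256036 = 256033)
(-336381 + C) - 22*Q = (-336381 + 256033) - 22*2600/3 = -80348 - 57200/3 = -298244/3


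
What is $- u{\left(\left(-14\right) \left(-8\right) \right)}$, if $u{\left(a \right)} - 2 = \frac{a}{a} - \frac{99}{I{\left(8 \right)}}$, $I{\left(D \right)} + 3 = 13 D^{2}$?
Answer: $- \frac{2388}{829} \approx -2.8806$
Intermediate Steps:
$I{\left(D \right)} = -3 + 13 D^{2}$
$u{\left(a \right)} = \frac{2388}{829}$ ($u{\left(a \right)} = 2 - \left(\frac{99}{-3 + 13 \cdot 8^{2}} - \frac{a}{a}\right) = 2 + \left(1 - \frac{99}{-3 + 13 \cdot 64}\right) = 2 + \left(1 - \frac{99}{-3 + 832}\right) = 2 + \left(1 - \frac{99}{829}\right) = 2 + \frac{730}{829} = \frac{2388}{829}$)
$- u{\left(\left(-14\right) \left(-8\right) \right)} = \left(-1\right) \frac{2388}{829} = - \frac{2388}{829}$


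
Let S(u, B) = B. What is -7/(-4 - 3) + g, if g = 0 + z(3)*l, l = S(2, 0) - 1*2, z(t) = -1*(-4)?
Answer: -7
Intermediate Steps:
z(t) = 4
l = -2 (l = 0 - 1*2 = 0 - 2 = -2)
g = -8 (g = 0 + 4*(-2) = 0 - 8 = -8)
-7/(-4 - 3) + g = -7/(-4 - 3) - 8 = -7/(-7) - 8 = -7*(-⅐) - 8 = 1 - 8 = -7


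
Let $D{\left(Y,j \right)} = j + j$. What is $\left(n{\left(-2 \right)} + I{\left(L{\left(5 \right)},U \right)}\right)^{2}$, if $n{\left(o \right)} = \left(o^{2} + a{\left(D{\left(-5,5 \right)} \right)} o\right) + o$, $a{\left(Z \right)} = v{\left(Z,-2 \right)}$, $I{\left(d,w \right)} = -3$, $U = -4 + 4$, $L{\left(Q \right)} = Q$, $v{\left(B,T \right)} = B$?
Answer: $441$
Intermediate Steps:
$U = 0$
$D{\left(Y,j \right)} = 2 j$
$a{\left(Z \right)} = Z$
$n{\left(o \right)} = o^{2} + 11 o$ ($n{\left(o \right)} = \left(o^{2} + 2 \cdot 5 o\right) + o = \left(o^{2} + 10 o\right) + o = o^{2} + 11 o$)
$\left(n{\left(-2 \right)} + I{\left(L{\left(5 \right)},U \right)}\right)^{2} = \left(- 2 \left(11 - 2\right) - 3\right)^{2} = \left(\left(-2\right) 9 - 3\right)^{2} = \left(-18 - 3\right)^{2} = \left(-21\right)^{2} = 441$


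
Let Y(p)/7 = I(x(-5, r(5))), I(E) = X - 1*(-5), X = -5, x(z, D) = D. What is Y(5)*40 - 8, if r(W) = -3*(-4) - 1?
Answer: -8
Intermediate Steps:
r(W) = 11 (r(W) = 12 - 1 = 11)
I(E) = 0 (I(E) = -5 - 1*(-5) = -5 + 5 = 0)
Y(p) = 0 (Y(p) = 7*0 = 0)
Y(5)*40 - 8 = 0*40 - 8 = 0 - 8 = -8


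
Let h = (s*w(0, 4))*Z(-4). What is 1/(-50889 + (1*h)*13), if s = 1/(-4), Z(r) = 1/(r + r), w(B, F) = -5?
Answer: -32/1628513 ≈ -1.9650e-5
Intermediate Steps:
Z(r) = 1/(2*r)
s = -1/4 ≈ -0.25000
h = -5/32 (h = (-1/4*(-5))*((1/2)/(-4)) = 5*((1/2)*(-1/4))/4 = (5/4)*(-1/8) = -5/32 ≈ -0.15625)
1/(-50889 + (1*h)*13) = 1/(-50889 + (1*(-5/32))*13) = 1/(-50889 - 5/32*13) = 1/(-50889 - 65/32) = 1/(-1628513/32) = -32/1628513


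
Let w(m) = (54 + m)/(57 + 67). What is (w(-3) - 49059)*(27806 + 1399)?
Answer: -177661754325/124 ≈ -1.4328e+9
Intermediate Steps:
w(m) = 27/62 + m/124 (w(m) = (54 + m)/124 = (54 + m)*(1/124) = 27/62 + m/124)
(w(-3) - 49059)*(27806 + 1399) = ((27/62 + (1/124)*(-3)) - 49059)*(27806 + 1399) = ((27/62 - 3/124) - 49059)*29205 = (51/124 - 49059)*29205 = -6083265/124*29205 = -177661754325/124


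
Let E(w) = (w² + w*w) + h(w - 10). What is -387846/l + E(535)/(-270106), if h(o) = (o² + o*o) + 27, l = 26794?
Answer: -67434336457/3618610082 ≈ -18.635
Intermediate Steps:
h(o) = 27 + 2*o² (h(o) = (o² + o²) + 27 = 2*o² + 27 = 27 + 2*o²)
E(w) = 27 + 2*w² + 2*(-10 + w)² (E(w) = (w² + w*w) + (27 + 2*(w - 10)²) = (w² + w²) + (27 + 2*(-10 + w)²) = 2*w² + (27 + 2*(-10 + w)²) = 27 + 2*w² + 2*(-10 + w)²)
-387846/l + E(535)/(-270106) = -387846/26794 + (227 - 40*535 + 4*535²)/(-270106) = -387846*1/26794 + (227 - 21400 + 4*286225)*(-1/270106) = -193923/13397 + (227 - 21400 + 1144900)*(-1/270106) = -193923/13397 + 1123727*(-1/270106) = -193923/13397 - 1123727/270106 = -67434336457/3618610082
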